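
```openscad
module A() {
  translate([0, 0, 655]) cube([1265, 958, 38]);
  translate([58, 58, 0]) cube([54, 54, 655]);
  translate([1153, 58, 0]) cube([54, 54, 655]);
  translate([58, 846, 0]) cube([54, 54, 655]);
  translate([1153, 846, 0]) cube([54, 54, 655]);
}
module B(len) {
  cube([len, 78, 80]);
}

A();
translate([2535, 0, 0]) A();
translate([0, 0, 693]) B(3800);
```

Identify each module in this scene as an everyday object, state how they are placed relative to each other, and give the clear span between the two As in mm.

Second table starts at x = 2535; first ends at x = 1265; clear span = 2535 − 1265 = 1270 mm.

A is a table. B is a beam. A beam spans the tops of two tables. The clear span between the two tables is 1270 mm.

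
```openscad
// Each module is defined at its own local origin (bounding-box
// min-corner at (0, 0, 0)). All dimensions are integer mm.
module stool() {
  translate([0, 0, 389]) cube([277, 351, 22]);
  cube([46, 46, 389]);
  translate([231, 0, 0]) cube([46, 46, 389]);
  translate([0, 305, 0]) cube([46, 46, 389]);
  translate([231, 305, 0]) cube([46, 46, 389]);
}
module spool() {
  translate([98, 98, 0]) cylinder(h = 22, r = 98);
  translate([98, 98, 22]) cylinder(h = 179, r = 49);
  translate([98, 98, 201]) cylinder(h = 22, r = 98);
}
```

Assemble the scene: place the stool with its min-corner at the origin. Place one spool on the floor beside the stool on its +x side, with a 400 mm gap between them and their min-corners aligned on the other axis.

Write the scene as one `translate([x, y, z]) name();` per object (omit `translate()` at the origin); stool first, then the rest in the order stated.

stool();
translate([677, 0, 0]) spool();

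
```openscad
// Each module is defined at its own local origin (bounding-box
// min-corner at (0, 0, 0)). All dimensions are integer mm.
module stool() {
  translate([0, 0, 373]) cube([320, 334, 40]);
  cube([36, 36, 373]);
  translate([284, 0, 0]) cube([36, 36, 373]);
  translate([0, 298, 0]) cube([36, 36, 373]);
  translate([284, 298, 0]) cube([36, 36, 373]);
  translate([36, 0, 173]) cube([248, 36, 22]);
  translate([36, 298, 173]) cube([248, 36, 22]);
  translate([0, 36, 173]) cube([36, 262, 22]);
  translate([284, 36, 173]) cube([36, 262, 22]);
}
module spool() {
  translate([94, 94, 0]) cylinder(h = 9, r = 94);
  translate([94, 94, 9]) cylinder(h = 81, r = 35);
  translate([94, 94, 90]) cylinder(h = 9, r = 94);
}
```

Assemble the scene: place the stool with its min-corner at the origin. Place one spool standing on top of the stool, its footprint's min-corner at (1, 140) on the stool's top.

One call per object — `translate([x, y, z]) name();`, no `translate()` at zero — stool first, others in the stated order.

stool();
translate([1, 140, 413]) spool();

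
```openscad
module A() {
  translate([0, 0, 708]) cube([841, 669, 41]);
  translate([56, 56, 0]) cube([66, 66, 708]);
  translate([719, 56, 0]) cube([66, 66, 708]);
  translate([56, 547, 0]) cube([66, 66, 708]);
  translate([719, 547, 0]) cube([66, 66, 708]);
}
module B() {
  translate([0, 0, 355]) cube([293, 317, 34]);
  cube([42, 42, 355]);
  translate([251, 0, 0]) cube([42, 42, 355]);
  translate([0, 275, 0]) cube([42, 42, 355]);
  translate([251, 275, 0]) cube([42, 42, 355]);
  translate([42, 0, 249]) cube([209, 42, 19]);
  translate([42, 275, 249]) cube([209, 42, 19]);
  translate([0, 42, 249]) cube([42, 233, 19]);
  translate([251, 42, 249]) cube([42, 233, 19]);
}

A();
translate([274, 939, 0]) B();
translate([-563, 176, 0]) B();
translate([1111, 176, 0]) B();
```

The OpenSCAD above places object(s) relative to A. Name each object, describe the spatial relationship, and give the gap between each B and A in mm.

Each stool's nearest face is 270 mm from the table's bounding box.

A is a table. B is a stool. Three stools sit around the table at the +y, −x, +x sides. The gap between each stool and the table is 270 mm.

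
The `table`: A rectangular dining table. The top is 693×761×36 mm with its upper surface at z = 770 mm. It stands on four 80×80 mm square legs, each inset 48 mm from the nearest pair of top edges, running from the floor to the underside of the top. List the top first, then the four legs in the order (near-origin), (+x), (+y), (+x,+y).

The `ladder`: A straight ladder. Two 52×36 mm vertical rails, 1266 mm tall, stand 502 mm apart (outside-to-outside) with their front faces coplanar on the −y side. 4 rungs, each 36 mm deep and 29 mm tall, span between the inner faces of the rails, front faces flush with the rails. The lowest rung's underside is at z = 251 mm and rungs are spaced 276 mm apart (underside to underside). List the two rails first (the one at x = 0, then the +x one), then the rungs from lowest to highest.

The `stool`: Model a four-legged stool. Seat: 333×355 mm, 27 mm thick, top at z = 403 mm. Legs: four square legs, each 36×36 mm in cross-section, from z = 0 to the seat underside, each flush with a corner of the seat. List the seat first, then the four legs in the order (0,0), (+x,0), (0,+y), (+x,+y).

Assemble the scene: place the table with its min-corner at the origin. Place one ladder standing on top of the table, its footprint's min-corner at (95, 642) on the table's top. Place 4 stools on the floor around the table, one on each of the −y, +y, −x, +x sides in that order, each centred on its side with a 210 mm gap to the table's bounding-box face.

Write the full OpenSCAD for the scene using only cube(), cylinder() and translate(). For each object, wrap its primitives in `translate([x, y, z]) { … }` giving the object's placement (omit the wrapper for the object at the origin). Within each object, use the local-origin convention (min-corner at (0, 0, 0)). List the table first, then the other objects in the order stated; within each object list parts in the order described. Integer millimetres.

translate([0, 0, 734]) cube([693, 761, 36]);
translate([48, 48, 0]) cube([80, 80, 734]);
translate([565, 48, 0]) cube([80, 80, 734]);
translate([48, 633, 0]) cube([80, 80, 734]);
translate([565, 633, 0]) cube([80, 80, 734]);
translate([95, 642, 770]) {
  cube([52, 36, 1266]);
  translate([450, 0, 0]) cube([52, 36, 1266]);
  translate([52, 0, 251]) cube([398, 36, 29]);
  translate([52, 0, 527]) cube([398, 36, 29]);
  translate([52, 0, 803]) cube([398, 36, 29]);
  translate([52, 0, 1079]) cube([398, 36, 29]);
}
translate([180, -565, 0]) {
  translate([0, 0, 376]) cube([333, 355, 27]);
  cube([36, 36, 376]);
  translate([297, 0, 0]) cube([36, 36, 376]);
  translate([0, 319, 0]) cube([36, 36, 376]);
  translate([297, 319, 0]) cube([36, 36, 376]);
}
translate([180, 971, 0]) {
  translate([0, 0, 376]) cube([333, 355, 27]);
  cube([36, 36, 376]);
  translate([297, 0, 0]) cube([36, 36, 376]);
  translate([0, 319, 0]) cube([36, 36, 376]);
  translate([297, 319, 0]) cube([36, 36, 376]);
}
translate([-543, 203, 0]) {
  translate([0, 0, 376]) cube([333, 355, 27]);
  cube([36, 36, 376]);
  translate([297, 0, 0]) cube([36, 36, 376]);
  translate([0, 319, 0]) cube([36, 36, 376]);
  translate([297, 319, 0]) cube([36, 36, 376]);
}
translate([903, 203, 0]) {
  translate([0, 0, 376]) cube([333, 355, 27]);
  cube([36, 36, 376]);
  translate([297, 0, 0]) cube([36, 36, 376]);
  translate([0, 319, 0]) cube([36, 36, 376]);
  translate([297, 319, 0]) cube([36, 36, 376]);
}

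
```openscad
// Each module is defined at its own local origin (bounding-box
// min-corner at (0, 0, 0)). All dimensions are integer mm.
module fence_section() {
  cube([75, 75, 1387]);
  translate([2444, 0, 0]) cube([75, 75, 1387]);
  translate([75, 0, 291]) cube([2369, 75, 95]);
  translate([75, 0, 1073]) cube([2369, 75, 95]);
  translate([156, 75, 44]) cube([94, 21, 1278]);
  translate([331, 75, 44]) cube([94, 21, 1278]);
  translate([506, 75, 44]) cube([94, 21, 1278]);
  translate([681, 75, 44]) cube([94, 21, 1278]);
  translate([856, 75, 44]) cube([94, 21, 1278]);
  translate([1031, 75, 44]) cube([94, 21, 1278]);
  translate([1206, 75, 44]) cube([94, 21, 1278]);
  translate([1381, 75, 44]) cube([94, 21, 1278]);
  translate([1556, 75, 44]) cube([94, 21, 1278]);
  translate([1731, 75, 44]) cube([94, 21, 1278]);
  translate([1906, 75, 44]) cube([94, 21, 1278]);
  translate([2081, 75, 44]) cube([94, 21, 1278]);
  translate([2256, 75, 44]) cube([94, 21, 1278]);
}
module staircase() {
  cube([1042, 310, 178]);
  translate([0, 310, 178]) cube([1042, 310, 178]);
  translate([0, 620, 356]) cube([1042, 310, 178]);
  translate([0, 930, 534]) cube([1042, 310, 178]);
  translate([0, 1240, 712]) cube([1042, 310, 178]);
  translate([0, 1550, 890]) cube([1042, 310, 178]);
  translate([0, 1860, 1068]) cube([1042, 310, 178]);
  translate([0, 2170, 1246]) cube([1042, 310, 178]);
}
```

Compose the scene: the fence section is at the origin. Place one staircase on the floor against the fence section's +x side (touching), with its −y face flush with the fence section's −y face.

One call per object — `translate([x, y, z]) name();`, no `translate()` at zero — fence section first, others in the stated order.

fence_section();
translate([2519, 0, 0]) staircase();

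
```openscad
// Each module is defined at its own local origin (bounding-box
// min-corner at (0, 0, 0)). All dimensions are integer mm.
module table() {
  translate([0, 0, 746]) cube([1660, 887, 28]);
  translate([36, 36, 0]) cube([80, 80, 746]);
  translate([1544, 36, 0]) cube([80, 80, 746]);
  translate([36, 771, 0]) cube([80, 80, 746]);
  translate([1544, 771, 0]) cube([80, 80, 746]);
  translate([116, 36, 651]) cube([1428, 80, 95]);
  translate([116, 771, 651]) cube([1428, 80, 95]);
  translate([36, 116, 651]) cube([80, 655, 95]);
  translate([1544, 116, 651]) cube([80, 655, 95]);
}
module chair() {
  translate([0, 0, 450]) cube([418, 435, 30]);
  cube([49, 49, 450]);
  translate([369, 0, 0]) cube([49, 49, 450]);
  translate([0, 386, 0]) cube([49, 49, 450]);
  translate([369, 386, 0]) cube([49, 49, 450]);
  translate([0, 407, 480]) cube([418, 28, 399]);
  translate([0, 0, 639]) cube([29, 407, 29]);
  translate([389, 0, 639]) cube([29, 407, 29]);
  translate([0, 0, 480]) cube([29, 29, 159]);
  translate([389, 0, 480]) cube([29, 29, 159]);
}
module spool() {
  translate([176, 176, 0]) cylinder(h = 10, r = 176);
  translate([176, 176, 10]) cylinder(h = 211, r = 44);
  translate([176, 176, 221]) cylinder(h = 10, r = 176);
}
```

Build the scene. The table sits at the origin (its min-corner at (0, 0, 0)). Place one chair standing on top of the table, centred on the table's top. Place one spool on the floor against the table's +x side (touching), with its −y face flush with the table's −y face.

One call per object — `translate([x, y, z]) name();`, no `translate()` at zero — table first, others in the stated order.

table();
translate([621, 226, 774]) chair();
translate([1660, 0, 0]) spool();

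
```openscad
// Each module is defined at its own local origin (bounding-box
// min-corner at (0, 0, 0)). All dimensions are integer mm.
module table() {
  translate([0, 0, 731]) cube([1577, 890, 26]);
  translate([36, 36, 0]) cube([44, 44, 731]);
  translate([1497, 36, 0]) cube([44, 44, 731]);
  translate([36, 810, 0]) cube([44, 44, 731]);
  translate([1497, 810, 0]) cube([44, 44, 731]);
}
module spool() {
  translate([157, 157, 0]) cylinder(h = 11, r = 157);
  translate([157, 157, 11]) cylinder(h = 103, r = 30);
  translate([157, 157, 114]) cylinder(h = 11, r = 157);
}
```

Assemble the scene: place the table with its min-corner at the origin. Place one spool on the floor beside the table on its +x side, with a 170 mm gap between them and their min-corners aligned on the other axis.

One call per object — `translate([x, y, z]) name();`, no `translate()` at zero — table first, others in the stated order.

table();
translate([1747, 0, 0]) spool();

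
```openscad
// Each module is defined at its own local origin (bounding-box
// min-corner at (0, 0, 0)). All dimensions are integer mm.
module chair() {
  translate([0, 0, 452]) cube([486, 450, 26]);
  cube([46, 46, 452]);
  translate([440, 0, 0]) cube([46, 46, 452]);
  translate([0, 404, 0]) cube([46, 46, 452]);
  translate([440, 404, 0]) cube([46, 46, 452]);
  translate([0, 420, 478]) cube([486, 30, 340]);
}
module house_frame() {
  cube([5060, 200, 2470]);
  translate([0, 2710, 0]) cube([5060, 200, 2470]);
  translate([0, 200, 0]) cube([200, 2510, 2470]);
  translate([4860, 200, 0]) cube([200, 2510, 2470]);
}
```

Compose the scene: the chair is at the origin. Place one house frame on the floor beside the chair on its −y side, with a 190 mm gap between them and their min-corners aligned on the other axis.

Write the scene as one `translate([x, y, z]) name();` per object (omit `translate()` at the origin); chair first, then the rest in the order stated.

chair();
translate([0, -3100, 0]) house_frame();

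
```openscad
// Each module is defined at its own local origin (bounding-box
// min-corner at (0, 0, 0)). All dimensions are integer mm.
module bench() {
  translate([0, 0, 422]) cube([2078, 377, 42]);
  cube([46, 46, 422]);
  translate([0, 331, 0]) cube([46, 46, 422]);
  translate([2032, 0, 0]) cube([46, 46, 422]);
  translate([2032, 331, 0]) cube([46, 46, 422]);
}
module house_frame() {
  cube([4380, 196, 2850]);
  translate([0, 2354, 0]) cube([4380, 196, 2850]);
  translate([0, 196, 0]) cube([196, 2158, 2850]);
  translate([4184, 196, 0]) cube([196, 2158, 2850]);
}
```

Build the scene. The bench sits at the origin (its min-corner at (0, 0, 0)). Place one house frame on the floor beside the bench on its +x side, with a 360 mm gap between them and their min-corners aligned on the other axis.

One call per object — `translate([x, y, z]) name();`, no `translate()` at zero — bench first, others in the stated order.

bench();
translate([2438, 0, 0]) house_frame();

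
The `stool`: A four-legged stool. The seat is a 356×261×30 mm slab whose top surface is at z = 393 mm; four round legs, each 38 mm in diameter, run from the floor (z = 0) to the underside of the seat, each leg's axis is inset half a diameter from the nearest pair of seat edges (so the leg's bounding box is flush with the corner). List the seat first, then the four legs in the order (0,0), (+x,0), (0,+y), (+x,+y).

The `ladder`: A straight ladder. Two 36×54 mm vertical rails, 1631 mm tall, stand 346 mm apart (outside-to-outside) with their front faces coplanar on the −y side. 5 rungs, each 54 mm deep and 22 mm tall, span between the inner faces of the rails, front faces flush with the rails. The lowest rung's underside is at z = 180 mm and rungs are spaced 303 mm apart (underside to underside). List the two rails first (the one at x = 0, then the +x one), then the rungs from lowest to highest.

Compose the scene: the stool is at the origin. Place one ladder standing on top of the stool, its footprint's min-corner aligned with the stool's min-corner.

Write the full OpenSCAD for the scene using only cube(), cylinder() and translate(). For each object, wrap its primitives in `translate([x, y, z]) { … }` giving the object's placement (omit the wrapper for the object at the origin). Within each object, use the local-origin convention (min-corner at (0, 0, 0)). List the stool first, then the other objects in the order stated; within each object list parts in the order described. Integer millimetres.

translate([0, 0, 363]) cube([356, 261, 30]);
translate([19, 19, 0]) cylinder(h = 363, r = 19);
translate([337, 19, 0]) cylinder(h = 363, r = 19);
translate([19, 242, 0]) cylinder(h = 363, r = 19);
translate([337, 242, 0]) cylinder(h = 363, r = 19);
translate([0, 0, 393]) {
  cube([36, 54, 1631]);
  translate([310, 0, 0]) cube([36, 54, 1631]);
  translate([36, 0, 180]) cube([274, 54, 22]);
  translate([36, 0, 483]) cube([274, 54, 22]);
  translate([36, 0, 786]) cube([274, 54, 22]);
  translate([36, 0, 1089]) cube([274, 54, 22]);
  translate([36, 0, 1392]) cube([274, 54, 22]);
}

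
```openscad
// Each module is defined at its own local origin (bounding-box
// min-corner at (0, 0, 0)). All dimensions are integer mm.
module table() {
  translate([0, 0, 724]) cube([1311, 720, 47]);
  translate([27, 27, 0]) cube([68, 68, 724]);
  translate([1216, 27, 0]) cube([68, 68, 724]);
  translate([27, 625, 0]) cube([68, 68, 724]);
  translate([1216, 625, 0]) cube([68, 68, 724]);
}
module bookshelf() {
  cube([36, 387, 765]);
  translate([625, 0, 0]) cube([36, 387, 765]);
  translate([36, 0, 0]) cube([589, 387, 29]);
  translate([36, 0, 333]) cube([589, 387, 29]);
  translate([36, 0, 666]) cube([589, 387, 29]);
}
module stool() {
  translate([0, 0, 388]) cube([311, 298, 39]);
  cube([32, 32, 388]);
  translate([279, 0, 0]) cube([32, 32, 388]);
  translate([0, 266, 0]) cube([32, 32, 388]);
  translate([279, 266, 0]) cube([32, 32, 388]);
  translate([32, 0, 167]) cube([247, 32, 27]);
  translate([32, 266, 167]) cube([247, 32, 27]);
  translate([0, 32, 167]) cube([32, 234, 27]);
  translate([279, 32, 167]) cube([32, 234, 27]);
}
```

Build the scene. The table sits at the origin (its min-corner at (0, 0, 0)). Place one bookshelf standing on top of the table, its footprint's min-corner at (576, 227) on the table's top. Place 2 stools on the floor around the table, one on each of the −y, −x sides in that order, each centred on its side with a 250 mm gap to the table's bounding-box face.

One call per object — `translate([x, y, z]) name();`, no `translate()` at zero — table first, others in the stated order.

table();
translate([576, 227, 771]) bookshelf();
translate([500, -548, 0]) stool();
translate([-561, 211, 0]) stool();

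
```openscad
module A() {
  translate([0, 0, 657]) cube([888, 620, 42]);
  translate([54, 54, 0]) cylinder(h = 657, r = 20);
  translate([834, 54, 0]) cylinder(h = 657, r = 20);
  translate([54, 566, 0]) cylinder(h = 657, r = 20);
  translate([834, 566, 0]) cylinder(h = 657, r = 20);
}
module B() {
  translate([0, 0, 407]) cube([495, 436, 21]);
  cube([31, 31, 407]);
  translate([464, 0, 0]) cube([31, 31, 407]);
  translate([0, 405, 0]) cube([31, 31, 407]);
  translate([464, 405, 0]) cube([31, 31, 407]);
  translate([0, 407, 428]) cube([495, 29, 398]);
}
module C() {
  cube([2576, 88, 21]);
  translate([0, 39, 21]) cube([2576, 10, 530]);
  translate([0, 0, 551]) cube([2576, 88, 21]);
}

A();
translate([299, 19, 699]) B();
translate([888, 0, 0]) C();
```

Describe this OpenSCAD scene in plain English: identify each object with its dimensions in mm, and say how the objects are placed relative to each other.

A is a table with a 888×620 mm rectangular top, 42 mm thick, top surface at z = 699 mm, supported by four round legs of 40 mm diameter, each leg's bounding box inset 34 mm from the nearest pair of top edges, running from the floor.

B is a chair: 495×436 mm seat, 21 mm thick, top at z = 428 mm, on four 31 mm square corner legs flush with the seat edges. A 29 mm thick backrest slab spans the full seat width, extending 398 mm above the seat top, its back face flush with the seat's +y edge.

C is an I-beam lying along x, 2576 mm long. Overall section height 572 mm. Two flanges 88 mm wide (y) and 21 mm thick, one on the floor and one at the top; a web 10 mm thick runs between them, centred on the flange width.

The chair is on top of the table. The I-beam is against the table's +x side, with their −y faces flush.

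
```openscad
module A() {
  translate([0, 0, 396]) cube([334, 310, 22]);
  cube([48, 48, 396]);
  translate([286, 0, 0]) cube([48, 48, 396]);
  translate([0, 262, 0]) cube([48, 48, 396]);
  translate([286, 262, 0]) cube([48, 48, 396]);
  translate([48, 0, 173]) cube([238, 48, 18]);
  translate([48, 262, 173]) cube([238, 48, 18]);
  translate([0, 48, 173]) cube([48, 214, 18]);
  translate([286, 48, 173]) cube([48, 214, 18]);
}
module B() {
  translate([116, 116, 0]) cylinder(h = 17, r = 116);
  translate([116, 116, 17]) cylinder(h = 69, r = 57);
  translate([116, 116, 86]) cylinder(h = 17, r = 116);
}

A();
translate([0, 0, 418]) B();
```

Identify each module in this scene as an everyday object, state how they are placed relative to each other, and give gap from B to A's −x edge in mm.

A is a stool. B is a spool. The spool is on top of the stool. The gap from the spool to the stool's −x edge is 0 mm.

The spool's min-x is at 0; the stool's min-x is 0; gap = 0 mm.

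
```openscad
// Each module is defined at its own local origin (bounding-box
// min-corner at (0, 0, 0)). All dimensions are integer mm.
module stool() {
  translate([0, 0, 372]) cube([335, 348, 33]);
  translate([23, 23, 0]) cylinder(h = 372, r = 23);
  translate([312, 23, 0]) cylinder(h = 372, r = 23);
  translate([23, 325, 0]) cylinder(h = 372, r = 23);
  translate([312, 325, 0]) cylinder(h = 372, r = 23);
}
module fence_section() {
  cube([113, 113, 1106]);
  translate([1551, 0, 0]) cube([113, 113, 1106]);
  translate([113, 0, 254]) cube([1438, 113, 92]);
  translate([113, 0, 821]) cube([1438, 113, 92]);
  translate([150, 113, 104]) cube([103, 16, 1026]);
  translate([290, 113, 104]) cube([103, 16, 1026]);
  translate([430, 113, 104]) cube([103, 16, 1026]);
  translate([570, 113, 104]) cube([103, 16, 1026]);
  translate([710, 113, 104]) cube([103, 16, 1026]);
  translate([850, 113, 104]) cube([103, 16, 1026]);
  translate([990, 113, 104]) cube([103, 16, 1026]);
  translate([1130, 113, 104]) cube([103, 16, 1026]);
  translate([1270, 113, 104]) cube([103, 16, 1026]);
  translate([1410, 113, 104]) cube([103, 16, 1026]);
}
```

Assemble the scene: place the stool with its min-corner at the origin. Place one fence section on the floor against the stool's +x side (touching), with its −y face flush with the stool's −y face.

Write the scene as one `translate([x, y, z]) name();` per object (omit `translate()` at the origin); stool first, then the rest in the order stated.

stool();
translate([335, 0, 0]) fence_section();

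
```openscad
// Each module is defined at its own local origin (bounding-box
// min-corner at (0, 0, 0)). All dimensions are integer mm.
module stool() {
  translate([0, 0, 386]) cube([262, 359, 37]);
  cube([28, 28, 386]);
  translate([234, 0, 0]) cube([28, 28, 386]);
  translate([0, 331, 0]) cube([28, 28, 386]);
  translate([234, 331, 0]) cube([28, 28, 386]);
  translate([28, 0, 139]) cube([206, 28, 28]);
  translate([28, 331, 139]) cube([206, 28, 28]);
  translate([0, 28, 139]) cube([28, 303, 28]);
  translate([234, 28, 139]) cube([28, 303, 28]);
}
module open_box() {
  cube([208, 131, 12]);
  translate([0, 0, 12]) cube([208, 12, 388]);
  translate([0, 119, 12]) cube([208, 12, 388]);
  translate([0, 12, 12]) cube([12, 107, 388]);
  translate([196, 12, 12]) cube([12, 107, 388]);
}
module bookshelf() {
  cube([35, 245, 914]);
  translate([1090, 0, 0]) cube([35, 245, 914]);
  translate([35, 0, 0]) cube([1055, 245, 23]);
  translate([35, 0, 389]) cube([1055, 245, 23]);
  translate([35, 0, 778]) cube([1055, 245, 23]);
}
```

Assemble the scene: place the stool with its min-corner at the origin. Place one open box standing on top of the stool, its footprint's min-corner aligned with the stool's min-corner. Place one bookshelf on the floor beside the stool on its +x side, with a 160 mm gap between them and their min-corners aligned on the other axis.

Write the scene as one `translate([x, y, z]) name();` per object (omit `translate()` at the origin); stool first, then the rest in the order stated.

stool();
translate([0, 0, 423]) open_box();
translate([422, 0, 0]) bookshelf();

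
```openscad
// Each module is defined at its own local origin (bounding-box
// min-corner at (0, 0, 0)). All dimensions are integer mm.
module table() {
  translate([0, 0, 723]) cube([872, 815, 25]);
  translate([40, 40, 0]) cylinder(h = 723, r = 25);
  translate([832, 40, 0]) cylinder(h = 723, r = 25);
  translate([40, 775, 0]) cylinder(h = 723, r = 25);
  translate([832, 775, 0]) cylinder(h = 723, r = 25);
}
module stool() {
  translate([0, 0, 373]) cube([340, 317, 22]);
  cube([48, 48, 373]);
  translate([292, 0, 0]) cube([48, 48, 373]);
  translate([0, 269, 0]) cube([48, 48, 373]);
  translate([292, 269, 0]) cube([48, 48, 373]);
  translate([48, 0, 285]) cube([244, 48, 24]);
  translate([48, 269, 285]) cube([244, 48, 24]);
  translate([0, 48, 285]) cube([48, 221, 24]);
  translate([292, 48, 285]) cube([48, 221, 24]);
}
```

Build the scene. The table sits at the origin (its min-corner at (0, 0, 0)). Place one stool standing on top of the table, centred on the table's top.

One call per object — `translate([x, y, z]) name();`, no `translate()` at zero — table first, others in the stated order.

table();
translate([266, 249, 748]) stool();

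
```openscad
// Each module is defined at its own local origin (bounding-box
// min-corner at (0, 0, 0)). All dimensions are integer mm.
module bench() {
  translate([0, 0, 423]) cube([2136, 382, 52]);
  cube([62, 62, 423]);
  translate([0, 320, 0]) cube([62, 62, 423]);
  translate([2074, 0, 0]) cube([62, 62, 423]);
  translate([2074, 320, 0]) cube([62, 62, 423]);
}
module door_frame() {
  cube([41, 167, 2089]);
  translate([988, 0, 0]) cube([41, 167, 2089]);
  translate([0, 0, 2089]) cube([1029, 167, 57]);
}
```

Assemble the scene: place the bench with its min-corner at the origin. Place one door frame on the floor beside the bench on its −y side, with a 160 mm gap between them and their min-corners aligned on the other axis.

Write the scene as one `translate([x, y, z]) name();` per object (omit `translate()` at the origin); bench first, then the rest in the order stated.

bench();
translate([0, -327, 0]) door_frame();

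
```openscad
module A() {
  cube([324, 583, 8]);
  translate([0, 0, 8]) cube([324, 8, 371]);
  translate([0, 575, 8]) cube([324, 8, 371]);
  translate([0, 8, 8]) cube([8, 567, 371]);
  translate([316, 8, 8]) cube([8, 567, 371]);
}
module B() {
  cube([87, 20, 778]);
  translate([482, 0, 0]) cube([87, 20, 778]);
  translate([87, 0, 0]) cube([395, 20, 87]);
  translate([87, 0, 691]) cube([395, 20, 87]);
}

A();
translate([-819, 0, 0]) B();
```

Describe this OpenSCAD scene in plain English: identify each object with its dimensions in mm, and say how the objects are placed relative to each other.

A is an open-topped rectangular box: outside dimensions 324×583×379 mm, with a uniform wall and base thickness of 8 mm. The base is a full 324×583 slab on the floor; four walls sit on top of the base. The front and back walls (the −y and +y sides) span the full width; the two side walls fit between them.

B is a rectangular picture frame lying in the x–z plane (depth along y). The opening is 395 mm wide (x) by 604 mm tall (z), surrounded by a border 87 mm wide on all four sides. The frame is 20 mm deep and is made of two full-height vertical stiles with two horizontal rails fitted between them.

The picture frame is on the floor beside the open box on its −x side.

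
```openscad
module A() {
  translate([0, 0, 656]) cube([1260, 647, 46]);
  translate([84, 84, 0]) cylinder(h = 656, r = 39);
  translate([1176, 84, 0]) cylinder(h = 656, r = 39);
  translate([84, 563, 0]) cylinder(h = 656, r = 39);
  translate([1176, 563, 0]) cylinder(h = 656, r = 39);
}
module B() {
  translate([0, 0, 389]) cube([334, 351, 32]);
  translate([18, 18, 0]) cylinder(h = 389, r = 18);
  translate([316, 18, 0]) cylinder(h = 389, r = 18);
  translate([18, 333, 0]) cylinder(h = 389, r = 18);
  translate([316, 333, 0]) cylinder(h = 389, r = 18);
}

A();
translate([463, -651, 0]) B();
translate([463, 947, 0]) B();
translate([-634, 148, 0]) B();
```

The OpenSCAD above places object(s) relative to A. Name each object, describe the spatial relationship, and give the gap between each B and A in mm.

Each stool's nearest face is 300 mm from the table's bounding box.

A is a table. B is a stool. Three stools sit around the table at the −y, +y, −x sides. The gap between each stool and the table is 300 mm.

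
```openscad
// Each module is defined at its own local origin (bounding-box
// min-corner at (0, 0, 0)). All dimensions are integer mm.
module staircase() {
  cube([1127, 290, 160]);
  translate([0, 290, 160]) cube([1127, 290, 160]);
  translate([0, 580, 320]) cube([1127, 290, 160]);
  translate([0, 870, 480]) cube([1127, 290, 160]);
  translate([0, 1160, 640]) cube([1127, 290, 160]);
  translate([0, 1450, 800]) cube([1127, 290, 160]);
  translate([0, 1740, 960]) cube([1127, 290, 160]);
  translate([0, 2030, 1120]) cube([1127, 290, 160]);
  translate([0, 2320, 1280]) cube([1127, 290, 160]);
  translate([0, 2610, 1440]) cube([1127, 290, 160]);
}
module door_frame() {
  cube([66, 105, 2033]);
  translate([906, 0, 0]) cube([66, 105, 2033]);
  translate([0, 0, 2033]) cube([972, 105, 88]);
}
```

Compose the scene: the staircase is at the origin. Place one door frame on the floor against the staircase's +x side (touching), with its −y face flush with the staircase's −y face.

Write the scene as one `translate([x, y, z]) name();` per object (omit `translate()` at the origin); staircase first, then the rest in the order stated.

staircase();
translate([1127, 0, 0]) door_frame();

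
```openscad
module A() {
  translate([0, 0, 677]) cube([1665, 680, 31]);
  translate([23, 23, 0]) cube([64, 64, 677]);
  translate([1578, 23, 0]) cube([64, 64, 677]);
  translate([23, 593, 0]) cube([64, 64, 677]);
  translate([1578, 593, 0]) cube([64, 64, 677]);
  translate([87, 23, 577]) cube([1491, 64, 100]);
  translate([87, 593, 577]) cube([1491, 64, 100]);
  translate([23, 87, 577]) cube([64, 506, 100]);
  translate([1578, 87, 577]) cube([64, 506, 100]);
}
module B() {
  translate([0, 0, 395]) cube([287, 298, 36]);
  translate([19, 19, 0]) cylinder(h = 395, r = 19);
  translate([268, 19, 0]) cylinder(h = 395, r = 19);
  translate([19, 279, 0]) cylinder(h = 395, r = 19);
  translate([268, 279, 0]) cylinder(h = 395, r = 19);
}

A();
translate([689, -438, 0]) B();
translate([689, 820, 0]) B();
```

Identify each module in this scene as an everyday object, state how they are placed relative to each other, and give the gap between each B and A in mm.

Each stool's nearest face is 140 mm from the table's bounding box.

A is a table. B is a stool. Two stools sit around the table at the −y, +y sides. The gap between each stool and the table is 140 mm.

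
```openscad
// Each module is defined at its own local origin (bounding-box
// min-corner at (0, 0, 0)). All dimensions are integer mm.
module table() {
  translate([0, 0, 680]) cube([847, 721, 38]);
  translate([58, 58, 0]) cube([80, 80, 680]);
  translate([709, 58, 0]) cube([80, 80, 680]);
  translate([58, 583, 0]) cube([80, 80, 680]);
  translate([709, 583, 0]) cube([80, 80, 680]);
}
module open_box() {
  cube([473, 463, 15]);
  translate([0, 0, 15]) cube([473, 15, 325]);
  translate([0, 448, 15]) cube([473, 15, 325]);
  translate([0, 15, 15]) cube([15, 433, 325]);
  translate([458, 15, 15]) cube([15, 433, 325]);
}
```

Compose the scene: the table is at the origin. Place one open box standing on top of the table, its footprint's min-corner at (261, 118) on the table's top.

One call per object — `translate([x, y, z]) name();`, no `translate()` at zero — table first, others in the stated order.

table();
translate([261, 118, 718]) open_box();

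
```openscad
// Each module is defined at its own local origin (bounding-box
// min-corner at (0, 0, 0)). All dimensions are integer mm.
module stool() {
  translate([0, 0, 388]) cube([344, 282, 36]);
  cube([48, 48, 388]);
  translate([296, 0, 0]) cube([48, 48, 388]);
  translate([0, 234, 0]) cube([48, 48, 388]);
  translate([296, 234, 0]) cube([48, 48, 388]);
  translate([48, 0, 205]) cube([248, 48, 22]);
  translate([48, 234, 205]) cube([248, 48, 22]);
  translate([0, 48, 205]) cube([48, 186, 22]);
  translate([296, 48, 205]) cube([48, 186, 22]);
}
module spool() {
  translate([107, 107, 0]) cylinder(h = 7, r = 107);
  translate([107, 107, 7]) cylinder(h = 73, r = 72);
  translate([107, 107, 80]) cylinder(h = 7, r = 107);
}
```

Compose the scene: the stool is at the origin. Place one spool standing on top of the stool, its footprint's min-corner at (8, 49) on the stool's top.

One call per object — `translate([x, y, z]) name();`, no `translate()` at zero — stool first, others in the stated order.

stool();
translate([8, 49, 424]) spool();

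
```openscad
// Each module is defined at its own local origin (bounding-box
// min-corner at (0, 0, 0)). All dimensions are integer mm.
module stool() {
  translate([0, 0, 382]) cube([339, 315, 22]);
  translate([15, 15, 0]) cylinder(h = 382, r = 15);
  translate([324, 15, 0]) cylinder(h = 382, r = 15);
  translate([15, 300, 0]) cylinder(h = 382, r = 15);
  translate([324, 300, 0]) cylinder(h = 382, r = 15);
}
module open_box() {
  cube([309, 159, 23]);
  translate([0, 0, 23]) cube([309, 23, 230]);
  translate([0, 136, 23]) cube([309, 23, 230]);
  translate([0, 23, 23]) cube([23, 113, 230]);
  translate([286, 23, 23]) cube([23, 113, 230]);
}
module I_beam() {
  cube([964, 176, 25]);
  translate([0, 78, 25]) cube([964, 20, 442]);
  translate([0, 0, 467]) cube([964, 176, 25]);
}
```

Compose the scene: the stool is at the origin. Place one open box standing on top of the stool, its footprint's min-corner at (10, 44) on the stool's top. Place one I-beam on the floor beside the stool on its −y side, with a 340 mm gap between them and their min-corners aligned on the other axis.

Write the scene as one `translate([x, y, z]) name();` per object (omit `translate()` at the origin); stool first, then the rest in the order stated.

stool();
translate([10, 44, 404]) open_box();
translate([0, -516, 0]) I_beam();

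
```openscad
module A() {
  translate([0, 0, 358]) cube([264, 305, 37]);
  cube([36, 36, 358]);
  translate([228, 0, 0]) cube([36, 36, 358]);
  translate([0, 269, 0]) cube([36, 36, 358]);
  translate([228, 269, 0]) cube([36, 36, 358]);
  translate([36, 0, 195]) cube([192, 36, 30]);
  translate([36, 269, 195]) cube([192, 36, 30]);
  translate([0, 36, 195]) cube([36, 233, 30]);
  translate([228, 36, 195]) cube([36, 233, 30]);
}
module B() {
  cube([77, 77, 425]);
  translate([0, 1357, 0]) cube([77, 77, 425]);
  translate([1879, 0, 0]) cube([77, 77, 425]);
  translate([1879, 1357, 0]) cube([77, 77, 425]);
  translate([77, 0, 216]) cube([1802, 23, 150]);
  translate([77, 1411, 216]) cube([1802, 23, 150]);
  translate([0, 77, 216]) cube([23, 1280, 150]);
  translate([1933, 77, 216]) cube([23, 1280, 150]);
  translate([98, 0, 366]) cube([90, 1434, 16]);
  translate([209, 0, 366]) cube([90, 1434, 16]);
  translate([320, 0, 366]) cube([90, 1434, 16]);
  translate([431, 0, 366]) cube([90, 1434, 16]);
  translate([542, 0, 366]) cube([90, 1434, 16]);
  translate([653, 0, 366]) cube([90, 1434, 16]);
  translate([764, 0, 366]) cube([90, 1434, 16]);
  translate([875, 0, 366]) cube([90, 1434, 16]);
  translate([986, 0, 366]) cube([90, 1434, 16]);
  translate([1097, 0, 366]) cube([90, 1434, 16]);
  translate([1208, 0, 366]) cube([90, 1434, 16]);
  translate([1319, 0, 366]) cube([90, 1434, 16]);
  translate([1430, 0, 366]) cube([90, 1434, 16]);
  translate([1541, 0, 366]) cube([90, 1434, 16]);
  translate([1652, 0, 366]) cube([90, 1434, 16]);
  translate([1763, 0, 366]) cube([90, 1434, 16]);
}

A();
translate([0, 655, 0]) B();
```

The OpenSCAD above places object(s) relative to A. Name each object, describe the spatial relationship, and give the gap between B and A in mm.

A is a stool. B is a bed frame. The bed frame is on the floor beside the stool on its +y side. The gap between the bed frame and the stool is 350 mm.

The bed frame's nearest face is 350 mm from the stool's +y face.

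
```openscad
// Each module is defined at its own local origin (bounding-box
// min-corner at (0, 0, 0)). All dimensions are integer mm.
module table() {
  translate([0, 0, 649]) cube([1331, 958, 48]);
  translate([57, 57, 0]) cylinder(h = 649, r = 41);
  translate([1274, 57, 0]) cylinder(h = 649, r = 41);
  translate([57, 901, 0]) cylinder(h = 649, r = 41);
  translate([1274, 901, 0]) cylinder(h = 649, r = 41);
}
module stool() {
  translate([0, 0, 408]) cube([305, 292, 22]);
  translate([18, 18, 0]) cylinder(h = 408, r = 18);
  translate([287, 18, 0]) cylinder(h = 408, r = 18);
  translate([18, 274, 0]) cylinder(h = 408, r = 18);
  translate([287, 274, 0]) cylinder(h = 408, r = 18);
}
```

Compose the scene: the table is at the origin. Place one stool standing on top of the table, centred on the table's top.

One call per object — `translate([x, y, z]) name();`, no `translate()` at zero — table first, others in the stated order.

table();
translate([513, 333, 697]) stool();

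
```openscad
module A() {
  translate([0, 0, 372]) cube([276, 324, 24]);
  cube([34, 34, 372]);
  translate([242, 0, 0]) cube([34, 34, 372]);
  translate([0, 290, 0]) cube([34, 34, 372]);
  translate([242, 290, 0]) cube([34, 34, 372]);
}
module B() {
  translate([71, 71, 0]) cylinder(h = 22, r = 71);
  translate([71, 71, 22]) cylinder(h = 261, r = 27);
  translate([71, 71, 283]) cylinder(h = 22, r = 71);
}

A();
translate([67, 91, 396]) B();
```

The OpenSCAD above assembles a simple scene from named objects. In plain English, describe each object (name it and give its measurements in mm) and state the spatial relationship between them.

A is a four-legged stool. The seat is a 276×324×24 mm slab whose top surface is at z = 396 mm; four square legs, each 34×34 mm in cross-section, run from the floor (z = 0) to the underside of the seat, each flush with a corner of the seat.

B is a spool: two coaxial disc flanges of radius 71 mm and thickness 22 mm, joined by a core cylinder of radius 27 mm and height 261 mm. The lower flange rests on z = 0 and the three cylinders share a vertical axis.

The spool is on top of the stool, centred.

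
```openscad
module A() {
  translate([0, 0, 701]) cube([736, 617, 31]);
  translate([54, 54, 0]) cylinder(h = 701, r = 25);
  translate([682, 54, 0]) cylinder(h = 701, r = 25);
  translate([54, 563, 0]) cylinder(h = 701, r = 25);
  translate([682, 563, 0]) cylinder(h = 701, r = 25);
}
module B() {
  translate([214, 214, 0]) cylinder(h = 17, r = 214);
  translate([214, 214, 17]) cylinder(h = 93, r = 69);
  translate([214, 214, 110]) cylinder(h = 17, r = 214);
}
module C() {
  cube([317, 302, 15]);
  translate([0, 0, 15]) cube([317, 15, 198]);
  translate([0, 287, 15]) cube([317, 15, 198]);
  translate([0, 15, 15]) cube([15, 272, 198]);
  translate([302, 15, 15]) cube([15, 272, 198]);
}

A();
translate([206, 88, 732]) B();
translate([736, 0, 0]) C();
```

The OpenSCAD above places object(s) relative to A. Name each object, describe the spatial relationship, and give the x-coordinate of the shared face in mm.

A is a table. B is a spool. C is an open box. The spool is on top of the table. The open box is against the table's +x side, with their −y faces flush. The x-coordinate of the shared face is 736 mm.

The table's +x face and the open box's −x face are both at x = 736 mm.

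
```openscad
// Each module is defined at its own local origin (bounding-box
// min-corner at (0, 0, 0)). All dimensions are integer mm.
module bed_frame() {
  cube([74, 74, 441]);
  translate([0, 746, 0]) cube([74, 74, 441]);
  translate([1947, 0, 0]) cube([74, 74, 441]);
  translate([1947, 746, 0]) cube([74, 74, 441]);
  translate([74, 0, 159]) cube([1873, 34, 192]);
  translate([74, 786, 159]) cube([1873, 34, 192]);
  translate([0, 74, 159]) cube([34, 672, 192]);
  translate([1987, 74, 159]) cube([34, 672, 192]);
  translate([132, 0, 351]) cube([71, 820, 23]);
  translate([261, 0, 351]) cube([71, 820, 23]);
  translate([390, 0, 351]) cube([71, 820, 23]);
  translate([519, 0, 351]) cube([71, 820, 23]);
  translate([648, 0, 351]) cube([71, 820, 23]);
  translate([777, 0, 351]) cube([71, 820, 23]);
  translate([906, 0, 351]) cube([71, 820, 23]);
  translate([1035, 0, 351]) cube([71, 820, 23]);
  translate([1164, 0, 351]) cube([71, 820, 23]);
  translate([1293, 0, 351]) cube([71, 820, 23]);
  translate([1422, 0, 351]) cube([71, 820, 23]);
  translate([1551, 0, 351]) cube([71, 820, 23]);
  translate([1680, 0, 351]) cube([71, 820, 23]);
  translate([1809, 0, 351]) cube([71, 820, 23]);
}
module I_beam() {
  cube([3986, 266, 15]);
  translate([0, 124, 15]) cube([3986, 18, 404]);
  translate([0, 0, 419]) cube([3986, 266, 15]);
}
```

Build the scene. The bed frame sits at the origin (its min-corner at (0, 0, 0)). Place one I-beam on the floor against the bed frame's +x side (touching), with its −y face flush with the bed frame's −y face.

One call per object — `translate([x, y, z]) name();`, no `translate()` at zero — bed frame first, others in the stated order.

bed_frame();
translate([2021, 0, 0]) I_beam();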